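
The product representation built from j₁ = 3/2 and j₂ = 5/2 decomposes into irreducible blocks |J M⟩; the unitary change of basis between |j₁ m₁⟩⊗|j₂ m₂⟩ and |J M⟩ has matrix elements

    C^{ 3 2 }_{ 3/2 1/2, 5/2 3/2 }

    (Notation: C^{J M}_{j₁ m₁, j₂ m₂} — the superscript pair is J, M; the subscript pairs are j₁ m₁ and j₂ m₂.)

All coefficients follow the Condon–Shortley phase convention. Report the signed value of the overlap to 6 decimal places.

triangle: 1!*2!*4!/8! = 48/40320
(j±m)!: 2!*1!*4!*1!*5!*1! = 5760
prefactor² = (2J+1)*Δ*N² = 48
  k=0: +1/(0!*1!*1!*4!*1!*0!) = 1/24
  k=1: −1/(1!*0!*0!*3!*2!*1!) = -1/12
Σ = -1/24  ⇒  CG² = 48*(-1/24)² = 1/12
CG = −√(1/12) = -0.288675

-0.288675  (= −√(1/12))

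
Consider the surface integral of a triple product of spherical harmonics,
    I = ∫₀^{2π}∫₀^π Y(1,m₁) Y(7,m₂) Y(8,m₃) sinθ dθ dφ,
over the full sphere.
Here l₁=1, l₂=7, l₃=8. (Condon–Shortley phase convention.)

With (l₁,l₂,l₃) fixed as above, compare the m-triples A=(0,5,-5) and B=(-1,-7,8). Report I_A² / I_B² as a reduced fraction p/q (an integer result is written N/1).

l's match ⇒ only the (l;m) 3-j factors differ between A and B.
A: triangle coeff Δ(1,7,8) = 1/2040; Σ_t [0,0]: t=0:+1/958003200 = 1/958003200; (3j)²=13/680 [(1 7 8; 0 5 -5)], sign=-1
B: triangle coeff Δ(1,7,8) = 1/2040; Σ_t [0,0]: t=0:+1/174356582400 = 1/174356582400; (3j)²=1/17 [(1 7 8; -1 -7 8)], sign=+1
I_A²/I_B² = (13/680)/(1/17) = 13/40

13/40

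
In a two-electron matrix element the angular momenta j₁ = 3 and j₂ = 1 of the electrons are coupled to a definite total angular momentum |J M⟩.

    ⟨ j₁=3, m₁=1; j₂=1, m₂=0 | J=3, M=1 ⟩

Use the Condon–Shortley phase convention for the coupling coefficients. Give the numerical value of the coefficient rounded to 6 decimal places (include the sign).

+0.288675

√[7·1!5!1!/8! · 4!2!1!1!4!2!] = √(48)
  +(−1)^0/∏(0,1,2,1,3,0)! = 1/12  (running 1/12)
  +(−1)^1/∏(1,0,1,0,4,1)! = -1/24  (running 1/24)
⟨..|..⟩ = √(48)·(1/24) = +0.288675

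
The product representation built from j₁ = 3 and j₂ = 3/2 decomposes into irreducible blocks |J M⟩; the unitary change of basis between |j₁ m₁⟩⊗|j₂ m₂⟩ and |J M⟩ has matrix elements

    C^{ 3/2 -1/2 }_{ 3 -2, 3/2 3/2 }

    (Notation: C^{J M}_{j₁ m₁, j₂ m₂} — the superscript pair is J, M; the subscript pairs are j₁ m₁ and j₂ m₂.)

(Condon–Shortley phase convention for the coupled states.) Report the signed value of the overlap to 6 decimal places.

√[4·3!3!0!/7! · 1!5!3!0!1!2!] = √(288/7)
  +(−1)^3/∏(3,0,2,0,1,0)! = -1/12  (running -1/12)
⟨..|..⟩ = √(288/7)·(-1/12) = -0.534522

-0.534522  (= −√(2/7))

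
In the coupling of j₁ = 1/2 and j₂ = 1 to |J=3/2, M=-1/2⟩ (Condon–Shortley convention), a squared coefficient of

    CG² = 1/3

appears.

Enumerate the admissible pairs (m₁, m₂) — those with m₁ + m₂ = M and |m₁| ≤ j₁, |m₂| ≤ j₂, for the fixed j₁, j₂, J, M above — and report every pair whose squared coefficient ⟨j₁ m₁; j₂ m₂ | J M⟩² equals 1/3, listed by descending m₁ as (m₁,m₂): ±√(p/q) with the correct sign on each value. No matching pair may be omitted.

Admissible pairs with m₁+m₂ = M = -1/2: (-1/2,0), (1/2,-1)
  (m₁,m₂)=(1/2,-1): CG² = 1/3, CG = +√(1/3)   ← matches the target
  (m₁,m₂)=(-1/2,0): CG² = 2/3, CG = +√(2/3)
Pairs with CG² = 1/3: (1/2,-1): +√(1/3)

(1/2,-1): +√(1/3)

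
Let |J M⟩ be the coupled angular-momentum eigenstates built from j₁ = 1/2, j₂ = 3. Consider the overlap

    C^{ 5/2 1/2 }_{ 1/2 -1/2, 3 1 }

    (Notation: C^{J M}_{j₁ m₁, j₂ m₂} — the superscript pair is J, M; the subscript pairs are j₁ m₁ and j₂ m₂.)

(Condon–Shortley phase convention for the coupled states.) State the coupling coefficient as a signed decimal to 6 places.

−√(4/7) ≈ -0.755929

j₁+j₂−J=1  J+j₁−j₂=0  J−j₁+j₂=5  j₁+j₂+J+1=7
(j₁±m₁, j₂±m₂, J±M) = (0,1,4,2,3,2)
P² = 576/7
sum k=1..1:
  [1] −1/12 = -1/12
S = -1/12
C² = P²·S² = 4/7 ; C = -0.755929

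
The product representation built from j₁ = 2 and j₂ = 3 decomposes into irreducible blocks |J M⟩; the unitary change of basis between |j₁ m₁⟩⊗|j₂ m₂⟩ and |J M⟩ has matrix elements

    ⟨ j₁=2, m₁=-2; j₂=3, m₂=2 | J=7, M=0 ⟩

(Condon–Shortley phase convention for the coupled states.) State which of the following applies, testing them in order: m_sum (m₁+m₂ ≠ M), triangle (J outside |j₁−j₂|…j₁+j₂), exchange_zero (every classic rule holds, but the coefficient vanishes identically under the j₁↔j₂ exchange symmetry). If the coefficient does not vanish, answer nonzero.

triangle

m-sum: m₁+m₂ = -2+2 = 0, M = 0  ✓
triangle: need |j₁−j₂| ≤ J ≤ j₁+j₂, i.e. J ∈ [1, 5]; J = 7 is outside ✗ ⇒ coefficient is 0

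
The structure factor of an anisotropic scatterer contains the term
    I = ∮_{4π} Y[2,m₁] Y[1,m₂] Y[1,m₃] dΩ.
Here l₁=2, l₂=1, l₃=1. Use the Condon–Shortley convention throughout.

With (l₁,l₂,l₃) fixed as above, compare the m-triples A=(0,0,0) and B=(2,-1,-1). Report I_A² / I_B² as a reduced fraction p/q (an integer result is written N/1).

Shared (l₁,l₂,l₃)=(2,1,1): N and (l;000)² cancel in I_A²/I_B².
A: Δ = 2!·2!·0!/5! = 1/30; Racah Σ t=1..1: t=1:−1/1 = -1/1; ⇒ 3j(2 1 1; 0 0 0)² = 2/15, sgn +1
B: Δ = 2!·2!·0!/5! = 1/30; Racah Σ t=0..0: t=0:+1/4 = 1/4; ⇒ 3j(2 1 1; 2 -1 -1)² = 1/5, sgn +1
I_A²/I_B² = (2/15)/(1/5) = 2/3

2/3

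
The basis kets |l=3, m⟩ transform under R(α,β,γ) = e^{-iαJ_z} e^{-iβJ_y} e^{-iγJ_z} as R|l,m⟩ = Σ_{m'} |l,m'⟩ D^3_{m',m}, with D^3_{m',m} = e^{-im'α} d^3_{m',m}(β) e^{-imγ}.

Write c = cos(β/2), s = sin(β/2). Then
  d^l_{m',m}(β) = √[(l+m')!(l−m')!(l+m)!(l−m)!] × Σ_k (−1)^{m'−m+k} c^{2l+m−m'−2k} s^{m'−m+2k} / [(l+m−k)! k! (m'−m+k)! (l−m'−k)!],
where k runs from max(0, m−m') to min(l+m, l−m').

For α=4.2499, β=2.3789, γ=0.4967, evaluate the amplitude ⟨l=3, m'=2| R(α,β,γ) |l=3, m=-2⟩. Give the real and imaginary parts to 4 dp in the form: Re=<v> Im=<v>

First d^3_{2,-2}(β=2.3789), then the phase factors e^{-i(2)α} and e^{-i(-2)γ}:
Half-angle: c=0.372170, s=0.928164. N=√(120·1·1·120)=120.000000
k∈{0,1} keeps every argument non-negative
  k=0: (−1)^4·120.0000/(24)·0.3722^2·0.9282^4 = +0.513988
  k=1: (−1)^5·120.0000/(120)·0.3722^0·0.9282^6 = -0.639366
d^3_{2,-2}(2.3789) = +0.513988 -0.639366 = -0.125377
Attach z-rotation phases: D = e^{-i(2)(4.2499)}·(-0.125377)·e^{-i(-2)(0.4967)} = -0.042707+0.117880i

Re=-0.0427 Im=0.1179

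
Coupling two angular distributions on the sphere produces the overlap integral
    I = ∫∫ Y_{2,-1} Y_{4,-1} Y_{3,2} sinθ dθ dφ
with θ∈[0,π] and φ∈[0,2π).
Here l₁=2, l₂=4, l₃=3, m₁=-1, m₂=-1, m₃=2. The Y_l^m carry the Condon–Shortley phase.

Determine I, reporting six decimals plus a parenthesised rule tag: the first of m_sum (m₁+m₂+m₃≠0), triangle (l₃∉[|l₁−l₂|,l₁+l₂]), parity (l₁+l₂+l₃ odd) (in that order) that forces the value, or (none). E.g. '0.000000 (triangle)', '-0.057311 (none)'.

l₁+l₂+l₃=9 is odd: 3j(l;000)=0 ⇒ I=0

0.000000 (parity)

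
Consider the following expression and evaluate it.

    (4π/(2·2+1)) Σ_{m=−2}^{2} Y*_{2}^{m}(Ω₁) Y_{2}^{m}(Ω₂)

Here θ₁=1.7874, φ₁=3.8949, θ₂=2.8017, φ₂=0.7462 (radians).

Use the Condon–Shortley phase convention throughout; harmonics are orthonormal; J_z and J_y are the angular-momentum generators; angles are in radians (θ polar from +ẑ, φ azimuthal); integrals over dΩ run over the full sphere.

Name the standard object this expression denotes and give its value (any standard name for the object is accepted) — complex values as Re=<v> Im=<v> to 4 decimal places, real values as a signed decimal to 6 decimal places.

This sum is the spherical-harmonic addition theorem: it equals the Legendre polynomial P_l(cos γ) of the angle γ between the two directions.
Addition theorem: P_2(cos γ) = (4π/5) Σ_m Y*_{lm}(Ω₁) Y_{lm}(Ω₂), m = −2…2:
  [-2]  conj(Y_{2,-2})(Ω₁) = 0.02363 + 0.36767j ; Y_{2,-2}(Ω₂) = 0.00336 - 0.04280j ; Δ = 0.01582 + 0.00022j
  [-1]  conj(Y_{2,-1})(Ω₁) = 0.11828 + 0.11092j ; Y_{2,-1}(Ω₂) = -0.17830 + 0.16484j ; Δ = -0.03937 - 0.00028j
  [+0]  conj(Y_{2,0})(Ω₁) = -0.27169 + 0.00000j ; Y_{2,0}(Ω₂) = 0.52562 + 0.00000j ; Δ = -0.14281 + 0.00000j
  [+1]  conj(Y_{2,1})(Ω₁) = -0.11828 + 0.11092j ; Y_{2,1}(Ω₂) = 0.17830 + 0.16484j ; Δ = -0.03937 + 0.00028j
  [+2]  conj(Y_{2,2})(Ω₁) = 0.02363 - 0.36767j ; Y_{2,2}(Ω₂) = 0.00336 + 0.04280j ; Δ = 0.01582 - 0.00022j
Accumulated sum -0.18992 + 0.00000j; after 4π/(2l+1) scaling, -0.47732 + 0.00000j ⇒ P_2 = -0.477318

Legendre polynomial (addition theorem), -0.477318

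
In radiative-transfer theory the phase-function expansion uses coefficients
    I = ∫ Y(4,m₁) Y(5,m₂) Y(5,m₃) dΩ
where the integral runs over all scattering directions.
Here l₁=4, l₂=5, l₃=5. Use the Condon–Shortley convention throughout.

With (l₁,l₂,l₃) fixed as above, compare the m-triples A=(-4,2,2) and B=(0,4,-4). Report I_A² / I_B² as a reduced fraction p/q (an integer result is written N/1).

35/18

Shared (l₁,l₂,l₃)=(4,5,5): N and (l;000)² cancel in I_A²/I_B².
A: Δ = 4!·4!·6!/15! = 1/3153150; Racah Σ t=4..4: t=4:+1/20736 = 1/20736; ⇒ 3j(4 5 5; -4 2 2)² = 35/1287, sgn -1
B: Δ = 4!·4!·6!/15! = 1/3153150; Racah Σ t=3..4: t=3:−1/25920 t=4:+1/69120 = -1/41472; ⇒ 3j(4 5 5; 0 4 -4)² = 2/143, sgn +1
I_A²/I_B² = (35/1287)/(2/143) = 35/18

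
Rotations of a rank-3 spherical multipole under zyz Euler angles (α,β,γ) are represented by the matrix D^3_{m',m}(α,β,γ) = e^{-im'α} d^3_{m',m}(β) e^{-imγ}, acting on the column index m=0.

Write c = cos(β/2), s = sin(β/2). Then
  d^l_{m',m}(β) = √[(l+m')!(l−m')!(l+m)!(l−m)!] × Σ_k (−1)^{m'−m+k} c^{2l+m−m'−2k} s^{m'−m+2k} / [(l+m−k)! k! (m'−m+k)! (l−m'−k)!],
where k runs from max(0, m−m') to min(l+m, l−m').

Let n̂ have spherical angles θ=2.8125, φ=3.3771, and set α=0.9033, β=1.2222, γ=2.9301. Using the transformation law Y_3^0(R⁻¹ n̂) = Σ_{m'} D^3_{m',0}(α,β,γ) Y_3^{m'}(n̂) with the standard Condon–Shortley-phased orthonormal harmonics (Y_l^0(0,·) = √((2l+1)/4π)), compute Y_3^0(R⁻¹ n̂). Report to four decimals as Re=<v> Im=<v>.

Need the full column D^3_{m',0} for m'=−3..3 at α=0.9033, β=1.2222, γ=2.9301.
cos(β/2)=0.819017, sin(β/2)=0.573769
d^3_{-3,0}: single k=3 term ⇒ +0.464093;  D = -0.421516+0.194181i
d^3_{-2,0}: k∈[2..3] ⇒ +0.811347 -0.398194 = +0.413154;  D = -0.096523+0.401720i
d^3_{-1,0}: k∈[1..3] ⇒ +0.732475 -1.078455 +0.176428 = -0.169551;  D = -0.104956-0.133161i
d^3_{0,0}: k∈[0..3] ⇒ +0.301827 -1.333180 +0.654299 -0.035680 = -0.412733;  D = -0.412733+0.000000i
d^3_{1,0}: k∈[0..2] ⇒ -0.732475 +1.078455 -0.176428 = +0.169551;  D = +0.104956-0.133161i
d^3_{2,0}: k∈[0..1] ⇒ +0.811347 -0.398194 = +0.413154;  D = -0.096523-0.401720i
d^3_{3,0}: single k=0 term ⇒ -0.464093;  D = +0.421516+0.194181i
Y_3^{m'}(θ=2.8125,φ=3.3771) and Σ D·Y over m':
  (-0.4215+0.1942i)·(-0.0107+0.0091i)  (-0.0965+0.4017i)·(-0.0900+0.0458i)  (-0.1050-0.1332i)·(-0.3532+0.0848i)  (-0.4127+0.0000i)·(-0.5219+0.0000i)  (+0.1050-0.1332i)·(+0.3532+0.0848i)  (-0.0965-0.4017i)·(-0.0900-0.0458i)  (+0.4215+0.1942i)·(+0.0107+0.0091i)
Y_3^0(R⁻¹ n̂) = +0.298137+0.000000i

Re=0.2981 Im=0.0000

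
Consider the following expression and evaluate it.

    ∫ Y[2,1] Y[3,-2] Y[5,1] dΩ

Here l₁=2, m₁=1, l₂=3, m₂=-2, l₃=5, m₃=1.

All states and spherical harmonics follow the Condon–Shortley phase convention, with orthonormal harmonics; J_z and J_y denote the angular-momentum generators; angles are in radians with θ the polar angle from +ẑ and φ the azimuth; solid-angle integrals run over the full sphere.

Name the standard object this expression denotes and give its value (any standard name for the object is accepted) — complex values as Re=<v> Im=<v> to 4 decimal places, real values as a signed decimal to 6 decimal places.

This is a Gaunt coefficient — the integral of a triple product of spherical harmonics over the sphere.
Rules hold: Σm=0, L=10 even, 1≤5≤5.
N = 5·7·11 = 385
Δ = 0!·4!·6!/11! = 1/2310
Racah Σ t=0..0: t=0:+1/144 = 1/144
⇒ 3j(2 3 5; 0 0 0)² = 10/231, sgn -1
Racah Σ t=0..0: t=0:+1/720 = 1/720
⇒ 3j(2 3 5; 1 -2 1)² = 4/385, sgn +1
4πI² = N·(3j₀)²·(3jₘ)² = 40/231
I = -1·√(0.17316/4π) = -0.11738675

Gaunt coefficient, -0.117387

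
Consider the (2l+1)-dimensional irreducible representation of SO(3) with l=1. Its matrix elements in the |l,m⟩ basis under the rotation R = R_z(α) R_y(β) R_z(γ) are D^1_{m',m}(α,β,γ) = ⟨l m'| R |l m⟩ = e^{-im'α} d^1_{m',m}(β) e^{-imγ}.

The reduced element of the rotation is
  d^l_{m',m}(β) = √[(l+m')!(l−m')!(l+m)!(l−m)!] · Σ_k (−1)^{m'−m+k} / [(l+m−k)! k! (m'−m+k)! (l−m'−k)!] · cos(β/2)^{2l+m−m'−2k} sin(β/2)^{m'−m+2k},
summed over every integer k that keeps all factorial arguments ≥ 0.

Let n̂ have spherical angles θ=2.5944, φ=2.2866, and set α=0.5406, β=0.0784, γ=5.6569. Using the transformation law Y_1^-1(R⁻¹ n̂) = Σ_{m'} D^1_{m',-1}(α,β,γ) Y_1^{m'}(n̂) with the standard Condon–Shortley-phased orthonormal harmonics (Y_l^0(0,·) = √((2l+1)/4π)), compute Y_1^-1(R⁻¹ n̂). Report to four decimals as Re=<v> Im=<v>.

Re=-0.1103 Im=-0.1386

Need the full column D^1_{m',-1} for m'=−1..1 at α=0.5406, β=0.0784, γ=5.6569.
cos(β/2)=0.999232, sin(β/2)=0.039190
d^1_{-1,-1}: single k=0 term ⇒ +0.998464;  D = +0.994801-0.085449i
d^1_{0,-1}: single k=0 term ⇒ -0.055380;  D = -0.044870+0.032461i
d^1_{1,-1}: single k=0 term ⇒ +0.001536;  D = +0.000604-0.001412i
Y_1^{m'}(θ=2.5944,φ=2.2866) and Σ D·Y over m':
  (+0.9948-0.0854i)·(-0.1180-0.1356i)  (-0.0449+0.0325i)·(-0.4173+0.0000i)  (+0.0006-0.0014i)·(+0.1180-0.1356i)
Y_1^-1(R⁻¹ n̂) = -0.110336-0.138647i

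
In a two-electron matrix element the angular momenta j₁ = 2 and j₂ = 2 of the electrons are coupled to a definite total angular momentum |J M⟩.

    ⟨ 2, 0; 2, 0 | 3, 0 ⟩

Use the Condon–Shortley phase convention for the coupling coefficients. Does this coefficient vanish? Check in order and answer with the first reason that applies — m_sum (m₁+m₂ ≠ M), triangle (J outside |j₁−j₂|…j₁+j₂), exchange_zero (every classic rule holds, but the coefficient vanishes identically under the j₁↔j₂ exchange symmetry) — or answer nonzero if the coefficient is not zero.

exchange_zero

m-sum: m₁+m₂ = 0+0 = 0, M = 0  ✓
triangle: |j₁−j₂| = 0 ≤ J = 3 ≤ j₁+j₂ = 4  ✓
exchange: j₁=j₂ and m₁=m₂, and (−1)^(j₁+j₂−J) = (−1)^1 = −1 forces ⟨j₁m₁;j₂m₂|JM⟩ = −⟨j₂m₂;j₁m₁|JM⟩ = −⟨j₁m₁;j₂m₂|JM⟩ ⇒ the coefficient vanishes identically
Racah sum check: Σ_k collapses to 0 ⇒ CG = 0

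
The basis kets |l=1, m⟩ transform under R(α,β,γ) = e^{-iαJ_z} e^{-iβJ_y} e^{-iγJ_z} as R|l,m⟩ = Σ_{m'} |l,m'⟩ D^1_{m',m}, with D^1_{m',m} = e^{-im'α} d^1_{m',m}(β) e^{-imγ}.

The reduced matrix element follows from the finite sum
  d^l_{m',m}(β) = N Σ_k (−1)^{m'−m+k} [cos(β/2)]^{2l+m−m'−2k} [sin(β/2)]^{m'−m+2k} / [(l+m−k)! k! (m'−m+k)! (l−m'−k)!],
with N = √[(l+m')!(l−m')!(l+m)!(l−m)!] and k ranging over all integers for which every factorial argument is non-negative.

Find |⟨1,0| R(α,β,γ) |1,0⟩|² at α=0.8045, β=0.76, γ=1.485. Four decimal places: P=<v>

D^1_{0,0}(0.8045,0.7600,1.4850) = e^{-i·0·0.8045}·d^1_{0,0}(0.7600)·e^{-i·0·1.4850}. Compute d first:
c=cos(0.760000/2)=0.928665, s=sin(0.760000/2)=0.370920; N=√[1·1·1·1]=1.000000
Admissible k: 0..1 (factorial args all ≥0)
  k=0: (−1)^0·1.0000/(1)·0.9287^2·0.3709^0 = +0.862418
  k=1: (−1)^1·1.0000/(1)·0.9287^0·0.3709^2 = -0.137582
d^1_{0,0}(0.7600) = +0.862418 -0.137582 = +0.724836
|D^1_{0,0}|² = |d^1_{0,0}(β)|² = (+0.724836)² = 0.525387 (the z-rotation phases have unit modulus)

P=0.5254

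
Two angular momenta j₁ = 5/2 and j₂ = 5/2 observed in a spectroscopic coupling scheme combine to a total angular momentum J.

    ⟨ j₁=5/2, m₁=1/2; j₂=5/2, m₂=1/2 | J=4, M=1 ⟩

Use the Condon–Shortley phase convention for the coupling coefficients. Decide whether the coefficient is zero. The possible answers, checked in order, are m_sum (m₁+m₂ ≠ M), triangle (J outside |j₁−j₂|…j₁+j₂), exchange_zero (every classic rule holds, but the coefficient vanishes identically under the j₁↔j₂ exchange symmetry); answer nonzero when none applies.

exchange_zero

m-sum: m₁+m₂ = 1/2+1/2 = 1, M = 1  ✓
triangle: |j₁−j₂| = 0 ≤ J = 4 ≤ j₁+j₂ = 5  ✓
exchange: j₁=j₂ and m₁=m₂, and (−1)^(j₁+j₂−J) = (−1)^1 = −1 forces ⟨j₁m₁;j₂m₂|JM⟩ = −⟨j₂m₂;j₁m₁|JM⟩ = −⟨j₁m₁;j₂m₂|JM⟩ ⇒ the coefficient vanishes identically
Racah sum check: Σ_k collapses to 0 ⇒ CG = 0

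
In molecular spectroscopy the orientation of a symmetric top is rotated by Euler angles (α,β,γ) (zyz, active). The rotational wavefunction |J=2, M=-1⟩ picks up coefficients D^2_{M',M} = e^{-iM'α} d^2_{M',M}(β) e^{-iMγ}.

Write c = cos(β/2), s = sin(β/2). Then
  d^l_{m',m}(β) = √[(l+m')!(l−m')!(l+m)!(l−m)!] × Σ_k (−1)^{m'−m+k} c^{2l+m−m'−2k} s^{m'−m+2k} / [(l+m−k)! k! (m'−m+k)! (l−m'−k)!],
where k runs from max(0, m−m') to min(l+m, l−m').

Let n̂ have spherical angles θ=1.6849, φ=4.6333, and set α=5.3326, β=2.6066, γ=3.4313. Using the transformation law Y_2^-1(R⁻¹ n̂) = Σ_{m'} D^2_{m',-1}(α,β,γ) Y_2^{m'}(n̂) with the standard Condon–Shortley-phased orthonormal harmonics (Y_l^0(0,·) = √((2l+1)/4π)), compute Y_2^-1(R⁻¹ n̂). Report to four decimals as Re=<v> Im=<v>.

Re=0.2828 Im=-0.1660

Need the full column D^2_{m',-1} for m'=−2..2 at α=5.3326, β=2.6066, γ=3.4313.
cos(β/2)=0.264318, sin(β/2)=0.964436
d^2_{-2,-1}: single k=1 term ⇒ +0.035619;  D = +0.001448+0.035590i
d^2_{-1,-1}: k∈[0..1] ⇒ +0.004881 -0.194949 = -0.190068;  D = +0.150050-0.116665i
d^2_{0,-1}: k∈[0..1] ⇒ -0.043624 +0.580793 = +0.537169;  D = -0.514784-0.153454i
d^2_{1,-1}: k∈[0..1] ⇒ +0.194949 -0.865153 = -0.670205;  D = +0.217494+0.633933i
d^2_{2,-1}: single k=0 term ⇒ -0.474216;  D = -0.275568+0.385931i
Y_2^{m'}(θ=1.6849,φ=4.6333) and Σ D·Y over m':
  (+0.0014+0.0356i)·(-0.3765-0.0601i)  (+0.1500-0.1167i)·(+0.0069-0.0871i)  (-0.5148-0.1535i)·(-0.3031+0.0000i)  (+0.2175+0.6339i)·(-0.0069-0.0871i)  (-0.2756+0.3859i)·(-0.3765+0.0601i)
Y_2^-1(R⁻¹ n̂) = +0.282808-0.166027i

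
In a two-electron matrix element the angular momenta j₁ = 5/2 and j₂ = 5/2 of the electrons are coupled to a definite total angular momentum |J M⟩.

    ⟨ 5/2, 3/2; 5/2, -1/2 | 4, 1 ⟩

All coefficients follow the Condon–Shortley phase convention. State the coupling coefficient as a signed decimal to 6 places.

+√(5/14) = +0.597614

√[9·1!4!4!/10! · 4!1!2!3!5!3!] = √(10368/35)
  +(−1)^0/∏(0,1,1,2,3,2)! = 1/24  (running 1/24)
  +(−1)^1/∏(1,0,0,1,4,3)! = -1/144  (running 5/144)
⟨..|..⟩ = √(10368/35)·(5/144) = +0.597614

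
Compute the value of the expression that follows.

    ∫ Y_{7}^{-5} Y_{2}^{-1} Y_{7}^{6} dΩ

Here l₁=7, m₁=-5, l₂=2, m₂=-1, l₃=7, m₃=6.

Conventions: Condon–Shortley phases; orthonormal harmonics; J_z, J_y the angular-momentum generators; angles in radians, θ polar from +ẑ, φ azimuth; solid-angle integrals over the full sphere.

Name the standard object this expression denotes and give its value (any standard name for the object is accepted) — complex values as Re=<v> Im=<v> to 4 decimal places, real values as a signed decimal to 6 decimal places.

This is a Gaunt coefficient — the integral of a triple product of spherical harmonics over the sphere.
Rules hold: Σm=0, L=16 even, 5≤7≤9.
N = 15·5·15 = 1125
Δ = 2!·12!·2!/17! = 1/185640
Racah Σ t=0..2: t=0:+1/2419200 t=1:−1/518400 t=2:+1/2419200 = -1/907200
⇒ 3j(7 2 7; 0 0 0)² = 56/3315, sgn +1
Racah Σ t=0..1: t=0:+1/958003200 t=1:−1/79833600 = -1/87091200
⇒ 3j(7 2 7; -5 -1 6)² = 121/4760, sgn +1
4πI² = N·(3j₀)²·(3jₘ)² = 1815/3757
I = +1·√(0.483098/4π) = 0.19607074

Gaunt coefficient, +0.196071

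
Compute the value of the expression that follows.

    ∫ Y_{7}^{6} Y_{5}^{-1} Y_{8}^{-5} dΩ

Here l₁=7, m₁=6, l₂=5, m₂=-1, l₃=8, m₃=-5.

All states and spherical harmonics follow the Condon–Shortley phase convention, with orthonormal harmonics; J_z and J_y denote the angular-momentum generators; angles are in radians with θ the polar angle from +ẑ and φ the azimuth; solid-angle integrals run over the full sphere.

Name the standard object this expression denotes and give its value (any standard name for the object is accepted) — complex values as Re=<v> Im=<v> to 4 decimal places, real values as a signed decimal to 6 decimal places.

This is a Gaunt coefficient — the integral of a triple product of spherical harmonics over the sphere.
Checks pass: Σm=0; 20 even; l₃=8∈[2,12].
(2·7+1)(2·5+1)(2·8+1) = 2805
Δ: 4! 10! 6! / 21! → 1/814773960
sum: t=0:+1/87091200 t=1:−1/4976640 t=2:+1/2073600 t=3:−1/4976640 t=4:+1/87091200 = 1/9676800
3j²(7 5 8; 0 0 0) = Δ·Π!·Σ² = 360/46189  (sign +1)
sum: t=0:+1/418037760 t=1:−1/783820800 = 1/895795200
3j²(7 5 8; 6 -1 -5) = Δ·Π!·Σ² = 143/23256  (sign -1)
combine: 4πI² = 2805·360/46189·143/23256 = 825/6137
take √, sign -1: I = -0.10342939

Gaunt coefficient, -0.103429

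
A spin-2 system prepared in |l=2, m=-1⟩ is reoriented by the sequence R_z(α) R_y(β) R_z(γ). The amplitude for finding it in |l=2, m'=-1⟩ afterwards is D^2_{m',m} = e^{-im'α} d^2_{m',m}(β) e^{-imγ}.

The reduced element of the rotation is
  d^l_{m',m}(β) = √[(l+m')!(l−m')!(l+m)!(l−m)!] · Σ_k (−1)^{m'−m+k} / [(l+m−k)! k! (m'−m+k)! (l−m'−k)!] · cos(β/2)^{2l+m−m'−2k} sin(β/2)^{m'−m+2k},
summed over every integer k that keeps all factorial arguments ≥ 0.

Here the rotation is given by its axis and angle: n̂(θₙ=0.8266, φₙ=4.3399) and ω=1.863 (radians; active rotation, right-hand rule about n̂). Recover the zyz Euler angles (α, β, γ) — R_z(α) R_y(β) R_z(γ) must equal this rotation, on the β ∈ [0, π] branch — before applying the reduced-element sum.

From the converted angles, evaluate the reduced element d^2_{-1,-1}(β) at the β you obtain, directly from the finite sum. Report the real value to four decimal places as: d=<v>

d=-0.2567

Axis–angle → zyz. n̂ = (sinθₙcosφₙ, sinθₙsinφₙ, cosθₙ) = (-0.267722, -0.685186, +0.677381), ω = 1.8630.
R = I cosω + sinω [n̂]ₓ + (1−cosω) n̂n̂ᵀ gives
  R = [-0.195741, -0.412386, -0.889732; +0.884949, +0.316657, -0.341457; +0.422552, -0.854205, +0.302958]
β = atan2(√(R₁₃²+R₂₃²), R₃₃) = 1.263001; α = atan2(R₂₃, R₁₃) mod 2π = 3.508034; γ = atan2(R₃₂, −R₃₁) mod 2π = 4.253012
d^2_{-1,-1}(β=1.2630) via the finite sum:
Half-angle: c=0.807142, s=0.590357. N=√(1·6·1·6)=6.000000
k∈{0,1} keeps every argument non-negative
  k=0: (−1)^0·6.0000/(6)·0.8071^4·0.5904^0 = +0.424425
  k=1: (−1)^1·6.0000/(2)·0.8071^2·0.5904^2 = -0.681162
d^2_{-1,-1}(1.2630) = +0.424425 -0.681162 = -0.256738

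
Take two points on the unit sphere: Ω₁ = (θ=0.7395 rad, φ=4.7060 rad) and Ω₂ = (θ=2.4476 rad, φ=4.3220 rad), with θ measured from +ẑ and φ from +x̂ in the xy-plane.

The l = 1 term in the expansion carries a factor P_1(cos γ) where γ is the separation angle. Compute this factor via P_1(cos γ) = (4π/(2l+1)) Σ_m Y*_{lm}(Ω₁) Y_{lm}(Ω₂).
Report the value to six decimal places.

-0.168264

Expand P_1 via completeness: Σ_{m} conj(Y_{1,m}) at Ω₁ times Y_{1,m} at Ω₂ —
  m=-1: Y*=(-0.001488, -0.232830)  Y=(-0.084094, 0.204356)  product (0.047705, 0.019276)
  m=+0: Y*=(0.360982, -0.000000)  Y=(-0.375588, 0.000000)  product (-0.135581, 0.000000)
  m=+1: Y*=(0.001488, -0.232830)  Y=(0.084094, 0.204356)  product (0.047705, -0.019276)
Σ over m = (-0.040170, 0.000000); ×(4π/3) → (-0.168264, 0.000000). Real part: -0.168264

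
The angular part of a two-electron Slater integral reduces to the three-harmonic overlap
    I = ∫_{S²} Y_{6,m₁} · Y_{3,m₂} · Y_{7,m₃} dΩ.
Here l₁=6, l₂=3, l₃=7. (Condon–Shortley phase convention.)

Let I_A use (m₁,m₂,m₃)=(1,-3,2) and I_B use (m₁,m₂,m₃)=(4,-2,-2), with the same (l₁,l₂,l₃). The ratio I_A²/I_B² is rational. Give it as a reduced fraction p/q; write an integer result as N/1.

3969/3200

l's match ⇒ only the (l;m) 3-j factors differ between A and B.
A: triangle coeff Δ(6,3,7) = 1/2042040; Σ_t [0,0]: t=0:+1/691200 = 1/691200; (3j)²=189/9724 [(6 3 7; 1 -3 2)], sign=-1
B: triangle coeff Δ(6,3,7) = 1/2042040; Σ_t [0,1]: t=0:+1/967680 t=1:−1/8709120 = 1/1088640; (3j)²=800/51051 [(6 3 7; 4 -2 -2)], sign=-1
I_A²/I_B² = (189/9724)/(800/51051) = 3969/3200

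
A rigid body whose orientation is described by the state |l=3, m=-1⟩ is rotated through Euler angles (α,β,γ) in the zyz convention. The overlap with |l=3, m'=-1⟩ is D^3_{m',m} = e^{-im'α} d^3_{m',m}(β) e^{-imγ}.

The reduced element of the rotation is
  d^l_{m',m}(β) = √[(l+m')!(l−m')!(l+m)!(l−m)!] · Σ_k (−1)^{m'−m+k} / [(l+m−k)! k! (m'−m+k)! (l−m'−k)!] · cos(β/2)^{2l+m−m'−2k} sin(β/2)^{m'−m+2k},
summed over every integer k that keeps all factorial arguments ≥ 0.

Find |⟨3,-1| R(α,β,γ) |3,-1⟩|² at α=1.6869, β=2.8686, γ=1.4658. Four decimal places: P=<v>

P=0.0109

D^3_{-1,-1}(1.6869,2.8686,1.4658) = e^{-i·-1·1.6869}·d^3_{-1,-1}(2.8686)·e^{-i·-1·1.4658}. Compute d first:
With c≡cos(β/2)=0.136073 and s≡sin(β/2)=0.990699, N=[2·24·2·24]^{1/2}=48.000000
Admissible k: 0..2 (factorial args all ≥0)
  k=0: (−1)^0·48.0000/(48)·0.1361^6·0.9907^0 = +0.000006
  k=1: (−1)^1·48.0000/(6)·0.1361^4·0.9907^2 = -0.002692
  k=2: (−1)^2·48.0000/(8)·0.1361^2·0.9907^4 = +0.107019
d^3_{-1,-1}(2.8686) = +0.000006 -0.002692 +0.107019 = +0.104333
|D^3_{-1,-1}|² = |d^3_{-1,-1}(β)|² = (+0.104333)² = 0.010885 (the z-rotation phases have unit modulus)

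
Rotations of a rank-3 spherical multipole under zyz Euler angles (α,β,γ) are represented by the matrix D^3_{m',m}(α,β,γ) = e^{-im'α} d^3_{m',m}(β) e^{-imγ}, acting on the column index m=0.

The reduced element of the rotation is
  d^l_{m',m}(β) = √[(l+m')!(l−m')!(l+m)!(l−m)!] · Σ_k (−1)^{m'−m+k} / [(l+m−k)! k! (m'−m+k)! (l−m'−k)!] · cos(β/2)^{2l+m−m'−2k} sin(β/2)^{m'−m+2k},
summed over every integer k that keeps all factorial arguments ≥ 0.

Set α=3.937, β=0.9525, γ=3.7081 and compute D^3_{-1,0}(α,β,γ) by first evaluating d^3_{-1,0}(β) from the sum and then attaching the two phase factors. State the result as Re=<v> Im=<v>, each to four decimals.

Re=-0.1679 Im=-0.1713

D^3_{-1,0}(3.9370,0.9525,3.7081) = e^{-i·-1·3.9370}·d^3_{-1,0}(0.9525)·e^{-i·0·3.7081}. Compute d first:
c=cos(0.952500/2)=0.888720, s=sin(0.952500/2)=0.458450; N=√[2·24·6·6]=41.569219
The bounds max(0,m−m')=1 and min(l+m,l−m')=3 give 3 terms
  k=1: (−1)^0·41.5692/(12)·0.8887^5·0.4584^1 = +0.880457
  k=2: (−1)^1·41.5692/(4)·0.8887^3·0.4584^3 = -0.702882
  k=3: (−1)^2·41.5692/(12)·0.8887^1·0.4584^5 = +0.062347
d^3_{-1,0}(0.9525) = +0.880457 -0.702882 +0.062347 = +0.239922
Phases: e^{-i·(-1)·3.9370}=-0.699994-0.714149i, e^{-i·(0)·3.7081}=+1.000000+0.000000i ⇒ D=-0.167944-0.171340i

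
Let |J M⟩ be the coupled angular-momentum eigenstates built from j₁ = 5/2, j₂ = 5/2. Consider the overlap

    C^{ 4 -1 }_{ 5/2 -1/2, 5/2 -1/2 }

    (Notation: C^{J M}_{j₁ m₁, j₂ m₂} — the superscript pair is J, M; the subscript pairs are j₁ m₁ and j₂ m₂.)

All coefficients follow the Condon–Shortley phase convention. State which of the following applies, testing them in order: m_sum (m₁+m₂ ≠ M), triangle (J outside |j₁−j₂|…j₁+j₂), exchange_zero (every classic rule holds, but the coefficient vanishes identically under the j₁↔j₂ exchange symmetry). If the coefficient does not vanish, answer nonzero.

m-sum: m₁+m₂ = -1/2+(-1/2) = -1, M = -1  ✓
triangle: |j₁−j₂| = 0 ≤ J = 4 ≤ j₁+j₂ = 5  ✓
exchange: j₁=j₂ and m₁=m₂, and (−1)^(j₁+j₂−J) = (−1)^1 = −1 forces ⟨j₁m₁;j₂m₂|JM⟩ = −⟨j₂m₂;j₁m₁|JM⟩ = −⟨j₁m₁;j₂m₂|JM⟩ ⇒ the coefficient vanishes identically
Racah sum check: Σ_k collapses to 0 ⇒ CG = 0

exchange_zero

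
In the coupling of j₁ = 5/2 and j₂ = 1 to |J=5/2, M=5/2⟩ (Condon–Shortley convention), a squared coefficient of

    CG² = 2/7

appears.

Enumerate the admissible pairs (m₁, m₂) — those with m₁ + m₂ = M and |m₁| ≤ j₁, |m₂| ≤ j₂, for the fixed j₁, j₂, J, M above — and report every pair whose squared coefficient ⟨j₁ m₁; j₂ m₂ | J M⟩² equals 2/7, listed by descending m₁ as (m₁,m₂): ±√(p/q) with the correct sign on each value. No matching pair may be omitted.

(3/2,1): −√(2/7)

Admissible pairs with m₁+m₂ = M = 5/2: (3/2,1), (5/2,0)
  (m₁,m₂)=(5/2,0): CG² = 5/7, CG = +√(5/7)
  (m₁,m₂)=(3/2,1): CG² = 2/7, CG = −√(2/7)   ← matches the target
Pairs with CG² = 2/7: (3/2,1): −√(2/7)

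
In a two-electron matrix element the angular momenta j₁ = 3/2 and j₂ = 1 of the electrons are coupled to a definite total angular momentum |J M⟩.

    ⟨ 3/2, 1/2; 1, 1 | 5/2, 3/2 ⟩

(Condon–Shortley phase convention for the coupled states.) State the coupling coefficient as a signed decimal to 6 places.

+√(3/5) ≈ +0.774597

√[6·0!3!2!/6! · 2!1!2!0!4!1!] = √(48/5)
  +(−1)^0/∏(0,0,1,2,2,0)! = 1/4  (running 1/4)
⟨..|..⟩ = √(48/5)·(1/4) = +0.774597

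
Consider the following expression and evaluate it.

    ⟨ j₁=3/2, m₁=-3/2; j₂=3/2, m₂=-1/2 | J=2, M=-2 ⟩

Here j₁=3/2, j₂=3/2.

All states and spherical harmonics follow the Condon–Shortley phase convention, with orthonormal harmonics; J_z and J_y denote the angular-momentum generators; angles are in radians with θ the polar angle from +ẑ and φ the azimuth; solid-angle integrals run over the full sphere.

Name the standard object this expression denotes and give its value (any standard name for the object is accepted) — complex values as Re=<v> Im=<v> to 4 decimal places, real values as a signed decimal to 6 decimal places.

Clebsch–Gordan coefficient, −√(1/2) ≈ -0.707107

This is a Clebsch–Gordan (vector-coupling) coefficient.
j₁+j₂−J=1  J+j₁−j₂=2  J−j₁+j₂=2  j₁+j₂+J+1=6
(j₁±m₁, j₂±m₂, J±M) = (0,3,1,2,0,4)
P² = 8
sum k=1..1:
  [1] −1/4 = -1/4
S = -1/4
C² = P²·S² = 1/2 ; C = -0.707107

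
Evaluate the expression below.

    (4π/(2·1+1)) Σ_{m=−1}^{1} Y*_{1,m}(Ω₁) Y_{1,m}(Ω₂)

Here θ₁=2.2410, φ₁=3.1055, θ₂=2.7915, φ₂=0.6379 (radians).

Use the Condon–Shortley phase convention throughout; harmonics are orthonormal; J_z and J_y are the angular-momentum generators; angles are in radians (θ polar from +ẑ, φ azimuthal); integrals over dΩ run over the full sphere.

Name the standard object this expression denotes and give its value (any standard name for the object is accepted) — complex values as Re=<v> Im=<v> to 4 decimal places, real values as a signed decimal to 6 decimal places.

This sum is the spherical-harmonic addition theorem: it equals the Legendre polynomial P_l(cos γ) of the angle γ between the two directions.
Addition theorem: P_1(cos γ) = (4π/3) Σ_m Y*_{lm}(Ω₁) Y_{lm}(Ω₂), m = −1…1:
  m=-1: (-0.270586, 0.009770) × (0.095196, -0.070567) = (-0.025069, 0.020025)  (running Σ = (-0.025069, 0.020025))
  m=0: (-0.303493, -0.000000) × (-0.458964, 0.000000) = (0.139293, 0.000000)  (running Σ = (0.114223, 0.020025))
  m=1: (0.270586, 0.009770) × (-0.095196, -0.070567) = (-0.025069, -0.020025)  (running Σ = (0.089154, 0.000000))
Total Σ_m = (0.089154, 0.000000). Multiply by 4.188790: (0.373448, 0.000000). P_1(cos γ) = 0.373448

Legendre polynomial (addition theorem), +0.373448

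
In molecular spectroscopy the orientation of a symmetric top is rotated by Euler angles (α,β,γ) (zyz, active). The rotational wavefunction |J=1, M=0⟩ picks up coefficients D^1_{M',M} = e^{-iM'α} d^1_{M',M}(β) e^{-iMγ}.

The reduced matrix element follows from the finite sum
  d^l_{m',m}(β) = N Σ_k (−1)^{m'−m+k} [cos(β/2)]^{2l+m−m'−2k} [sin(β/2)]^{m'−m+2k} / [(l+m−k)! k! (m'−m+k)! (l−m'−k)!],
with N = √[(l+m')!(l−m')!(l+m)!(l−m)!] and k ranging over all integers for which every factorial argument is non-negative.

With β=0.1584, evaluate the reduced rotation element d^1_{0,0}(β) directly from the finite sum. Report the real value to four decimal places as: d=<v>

d^1_{0,0}(β=0.1584) via the finite sum:
c=cos(0.158400/2)=0.996865, s=sin(0.158400/2)=0.079117; N=√[1·1·1·1]=1.000000
Admissible k: 0..1 (factorial args all ≥0)
  k=0: (−1)^0·1.0000/(1)·0.9969^2·0.0791^0 = +0.993740
  k=1: (−1)^1·1.0000/(1)·0.9969^0·0.0791^2 = -0.006260
d^1_{0,0}(0.1584) = +0.993740 -0.006260 = +0.987481

d=0.9875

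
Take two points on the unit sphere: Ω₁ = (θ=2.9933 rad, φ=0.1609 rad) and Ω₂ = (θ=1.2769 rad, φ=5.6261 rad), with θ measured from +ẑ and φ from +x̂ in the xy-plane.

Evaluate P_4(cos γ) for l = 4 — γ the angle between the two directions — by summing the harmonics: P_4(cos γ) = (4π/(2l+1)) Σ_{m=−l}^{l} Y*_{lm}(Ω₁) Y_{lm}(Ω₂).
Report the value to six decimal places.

Addition theorem: P_4(cos γ) = (4π/9) Σ_m Y*_{lm}(Ω₁) Y_{lm}(Ω₂), m = −4…4:
  m=-4: Y*=0.00017 + 0.00013j  Y=-0.32353 + 0.18235j  product -0.00008 - 0.00001j
  m=-3: Y*=-0.00354 - 0.00185j  Y=-0.12394 + 0.29277j  product 0.00098 - 0.00081j
  m=-2: Y*=0.04051 + 0.01350j  Y=-0.03209 - 0.12230j  product 0.00035 - 0.00539j
  m=-1: Y*=-0.26253 - 0.04261j  Y=-0.25056 - 0.19330j  product 0.05754 + 0.06142j
  m=+0: Y*=0.75568 + 0.00000j  Y=0.07711 + 0.00000j  product 0.05827 + 0.00000j
  m=+1: Y*=0.26253 - 0.04261j  Y=0.25056 - 0.19330j  product 0.05754 - 0.06142j
  m=+2: Y*=0.04051 - 0.01350j  Y=-0.03209 + 0.12230j  product 0.00035 + 0.00539j
  m=+3: Y*=0.00354 - 0.00185j  Y=0.12394 + 0.29277j  product 0.00098 + 0.00081j
  m=+4: Y*=0.00017 - 0.00013j  Y=-0.32353 - 0.18235j  product -0.00008 + 0.00001j
Σ over m = 0.17587 - 0.00000j; ×(4π/9) → 0.24556 - 0.00000j. Real part: 0.245561

0.245561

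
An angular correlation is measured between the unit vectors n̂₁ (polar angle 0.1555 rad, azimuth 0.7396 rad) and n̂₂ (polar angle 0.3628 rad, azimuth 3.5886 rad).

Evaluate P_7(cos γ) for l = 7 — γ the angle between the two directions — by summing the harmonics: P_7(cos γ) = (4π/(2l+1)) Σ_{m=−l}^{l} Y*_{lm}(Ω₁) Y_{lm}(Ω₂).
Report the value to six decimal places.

Addition theorem: P_7(cos γ) = (4π/15) Σ_m Y*_{lm}(Ω₁) Y_{lm}(Ω₂), m = −7…7:
  [-7]  conj(Y_{7,-7})(Ω₁) = 0.00000 - 0.00000j ; Y_{7,-7}(Ω₂) = 0.00035 + 0.00000j ; Δ = 0.00000 - 0.00000j
  [-6]  conj(Y_{7,-6})(Ω₁) = -0.00001 - 0.00002j ; Y_{7,-6}(Ω₂) = -0.00313 - 0.00155j ; Δ = -0.00000 + 0.00000j
  [-5]  conj(Y_{7,-5})(Ω₁) = -0.00032 - 0.00020j ; Y_{7,-5}(Ω₂) = 0.01320 + 0.01686j ; Δ = -0.00000 - 0.00001j
  [-4]  conj(Y_{7,-4})(Ω₁) = -0.00397 + 0.00074j ; Y_{7,-4}(Ω₂) = -0.01962 - 0.08888j ; Δ = 0.00014 + 0.00034j
  [-3]  conj(Y_{7,-3})(Ω₁) = -0.01856 + 0.02451j ; Y_{7,-3}(Ω₂) = -0.06145 + 0.26271j ; Δ = -0.00530 - 0.00638j
  [-2]  conj(Y_{7,-2})(Ω₁) = 0.01487 + 0.16193j ; Y_{7,-2}(Ω₂) = 0.32424 - 0.40361j ; Δ = 0.07018 + 0.04650j
  [-1]  conj(Y_{7,-1})(Ω₁) = 0.39527 + 0.36063j ; Y_{7,-1}(Ω₂) = -0.43532 + 0.20868j ; Δ = -0.24733 - 0.07450j
  [+0]  conj(Y_{7,0})(Ω₁) = 0.75251 + 0.00000j ; Y_{7,0}(Ω₂) = -0.16850 + 0.00000j ; Δ = -0.12680 + 0.00000j
  [+1]  conj(Y_{7,1})(Ω₁) = -0.39527 + 0.36063j ; Y_{7,1}(Ω₂) = 0.43532 + 0.20868j ; Δ = -0.24733 + 0.07450j
  [+2]  conj(Y_{7,2})(Ω₁) = 0.01487 - 0.16193j ; Y_{7,2}(Ω₂) = 0.32424 + 0.40361j ; Δ = 0.07018 - 0.04650j
  [+3]  conj(Y_{7,3})(Ω₁) = 0.01856 + 0.02451j ; Y_{7,3}(Ω₂) = 0.06145 + 0.26271j ; Δ = -0.00530 + 0.00638j
  [+4]  conj(Y_{7,4})(Ω₁) = -0.00397 - 0.00074j ; Y_{7,4}(Ω₂) = -0.01962 + 0.08888j ; Δ = 0.00014 - 0.00034j
  [+5]  conj(Y_{7,5})(Ω₁) = 0.00032 - 0.00020j ; Y_{7,5}(Ω₂) = -0.01320 + 0.01686j ; Δ = -0.00000 + 0.00001j
  [+6]  conj(Y_{7,6})(Ω₁) = -0.00001 + 0.00002j ; Y_{7,6}(Ω₂) = -0.00313 + 0.00155j ; Δ = -0.00000 - 0.00000j
  [+7]  conj(Y_{7,7})(Ω₁) = -0.00000 - 0.00000j ; Y_{7,7}(Ω₂) = -0.00035 + 0.00000j ; Δ = 0.00000 + 0.00000j
Accumulated sum -0.49140 - 0.00000j; after 4π/(2l+1) scaling, -0.41168 - 0.00000j ⇒ P_7 = -0.411677

-0.411677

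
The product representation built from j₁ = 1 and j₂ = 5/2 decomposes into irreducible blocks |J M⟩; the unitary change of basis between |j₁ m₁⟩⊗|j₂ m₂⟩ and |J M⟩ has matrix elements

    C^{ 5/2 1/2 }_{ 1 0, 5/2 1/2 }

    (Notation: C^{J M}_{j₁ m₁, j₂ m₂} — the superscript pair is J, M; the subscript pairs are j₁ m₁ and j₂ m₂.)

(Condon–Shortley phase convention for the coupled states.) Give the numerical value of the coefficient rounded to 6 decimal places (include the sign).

√[6·1!1!4!/7! · 1!1!3!2!3!2!] = √(144/35)
  +(−1)^0/∏(0,1,1,3,0,1)! = 1/6  (running 1/6)
  +(−1)^1/∏(1,0,0,2,1,2)! = -1/4  (running -1/12)
⟨..|..⟩ = √(144/35)·(-1/12) = -0.169031

−√(1/35) = -0.169031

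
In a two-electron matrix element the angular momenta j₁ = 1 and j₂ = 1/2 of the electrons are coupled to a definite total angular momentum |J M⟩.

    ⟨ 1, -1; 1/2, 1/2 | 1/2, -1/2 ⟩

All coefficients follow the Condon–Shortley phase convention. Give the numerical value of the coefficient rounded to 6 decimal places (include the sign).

-0.816497  (= −√(2/3))

triangle: 1!×1!×0!/3! = 1/6
(j±m)!: 0!×2!×1!×0!×0!×1! = 2
prefactor² = (2J+1)×Δ×N² = 2/3
  k=1: −1/(1!×0!×1!×0!×0!×0!) = -1
Σ = -1  ⇒  CG² = 2/3×(-1)² = 2/3
CG = −√(2/3) = -0.816497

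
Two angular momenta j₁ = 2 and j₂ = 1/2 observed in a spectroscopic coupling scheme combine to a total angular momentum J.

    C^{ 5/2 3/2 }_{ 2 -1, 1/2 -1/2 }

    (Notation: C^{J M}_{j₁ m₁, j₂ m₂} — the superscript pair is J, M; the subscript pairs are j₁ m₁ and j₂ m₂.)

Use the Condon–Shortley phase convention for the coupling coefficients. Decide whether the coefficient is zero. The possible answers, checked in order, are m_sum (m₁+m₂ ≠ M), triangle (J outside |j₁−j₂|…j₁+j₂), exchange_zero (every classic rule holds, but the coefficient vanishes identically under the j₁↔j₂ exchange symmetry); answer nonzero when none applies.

m_sum

m-sum: m₁+m₂ = -1+(-1/2) = -3/2, M = 3/2  ✗ ⇒ coefficient is 0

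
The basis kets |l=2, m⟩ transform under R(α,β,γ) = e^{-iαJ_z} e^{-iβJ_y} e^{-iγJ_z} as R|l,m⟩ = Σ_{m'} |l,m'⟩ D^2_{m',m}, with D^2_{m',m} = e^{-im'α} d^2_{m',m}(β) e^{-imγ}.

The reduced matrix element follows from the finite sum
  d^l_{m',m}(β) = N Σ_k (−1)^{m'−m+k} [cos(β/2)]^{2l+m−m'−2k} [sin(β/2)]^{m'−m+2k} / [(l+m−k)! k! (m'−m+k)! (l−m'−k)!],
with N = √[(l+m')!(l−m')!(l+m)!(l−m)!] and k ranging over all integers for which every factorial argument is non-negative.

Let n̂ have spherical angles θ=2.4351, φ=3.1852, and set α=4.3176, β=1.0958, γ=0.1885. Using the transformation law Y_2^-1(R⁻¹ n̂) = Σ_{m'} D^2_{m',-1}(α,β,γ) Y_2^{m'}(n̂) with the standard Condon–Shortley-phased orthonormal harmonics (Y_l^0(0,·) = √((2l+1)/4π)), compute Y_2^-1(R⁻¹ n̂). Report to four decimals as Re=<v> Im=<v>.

Need the full column D^2_{m',-1} for m'=−2..2 at α=4.3176, β=1.0958, γ=0.1885.
cos(β/2)=0.853620, sin(β/2)=0.520896
d^2_{-2,-1}: single k=1 term ⇒ +0.648000;  D = -0.534423+0.366465i
d^2_{-1,-1}: k∈[0..1] ⇒ +0.530956 -0.593133 = -0.062177;  D = +0.012736+0.060859i
d^2_{0,-1}: k∈[0..1] ⇒ -0.793635 +0.295524 = -0.498111;  D = -0.489287-0.093339i
d^2_{1,-1}: k∈[0..1] ⇒ +0.593133 -0.073621 = +0.519512;  D = -0.286133+0.433614i
d^2_{2,-1}: single k=0 term ⇒ -0.241294;  D = +0.134791+0.200136i
Y_2^{m'}(θ=2.4351,φ=3.1852) and Σ D·Y over m':
  (-0.5344+0.3665i)·(+0.1622-0.0142i)  (+0.0127+0.0609i)·(+0.3811-0.0166i)  (-0.4893-0.0933i)·(+0.2320+0.0000i)  (-0.2861+0.4336i)·(-0.3811-0.0166i)  (+0.1348+0.2001i)·(+0.1622+0.0142i)
Y_2^-1(R⁻¹ n̂) = -0.053859-0.057802i

Re=-0.0539 Im=-0.0578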